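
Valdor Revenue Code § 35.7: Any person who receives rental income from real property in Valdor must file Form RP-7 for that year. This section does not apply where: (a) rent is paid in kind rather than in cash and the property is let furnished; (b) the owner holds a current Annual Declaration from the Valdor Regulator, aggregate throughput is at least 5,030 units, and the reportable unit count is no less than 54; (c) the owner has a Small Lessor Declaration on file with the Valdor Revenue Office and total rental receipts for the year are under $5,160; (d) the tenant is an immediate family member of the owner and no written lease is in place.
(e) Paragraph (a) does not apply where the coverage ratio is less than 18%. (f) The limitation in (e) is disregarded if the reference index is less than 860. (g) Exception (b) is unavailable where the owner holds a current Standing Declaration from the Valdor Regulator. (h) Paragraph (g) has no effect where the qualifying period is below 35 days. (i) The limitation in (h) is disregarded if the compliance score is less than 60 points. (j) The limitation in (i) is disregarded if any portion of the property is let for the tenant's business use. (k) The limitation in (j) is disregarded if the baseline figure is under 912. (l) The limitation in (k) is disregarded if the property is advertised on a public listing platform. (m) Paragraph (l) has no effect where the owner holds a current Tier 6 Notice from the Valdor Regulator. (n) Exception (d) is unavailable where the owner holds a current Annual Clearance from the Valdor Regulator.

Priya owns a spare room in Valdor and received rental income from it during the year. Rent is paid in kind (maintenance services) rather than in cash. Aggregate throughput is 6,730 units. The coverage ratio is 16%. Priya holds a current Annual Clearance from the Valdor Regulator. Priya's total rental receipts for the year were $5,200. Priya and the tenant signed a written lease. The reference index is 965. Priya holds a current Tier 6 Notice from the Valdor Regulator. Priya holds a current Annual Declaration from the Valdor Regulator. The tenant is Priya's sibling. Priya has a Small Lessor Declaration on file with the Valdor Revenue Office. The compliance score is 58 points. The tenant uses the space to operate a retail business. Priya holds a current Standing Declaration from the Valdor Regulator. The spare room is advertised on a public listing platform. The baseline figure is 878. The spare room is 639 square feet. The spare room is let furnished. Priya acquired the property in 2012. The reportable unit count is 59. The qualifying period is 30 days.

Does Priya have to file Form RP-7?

Exception (a) is satisfied on its face — rent is paid in kind; the property is let furnished. But: (e) operates against (a): the coverage ratio is 16%, less than the 18% limit. (f) does not operate here (the reference index is 965, not less than 860), so (e) stands. Exception (a) does not apply.
Exception (b)'s conditions are all satisfied: a current Annual Declaration is held; aggregate throughput is 6,730 units, meeting the 5,030 units threshold; the reportable unit count is 59, meeting the 54 threshold. However, paragraphs (g)–(m) must be considered: (g) is triggered — a current Standing Declaration is held. (h) is engaged (the qualifying period is 30 days, below the 35 days limit), but is itself disapplied by (i): (i) applies — the compliance score is 58 points, less than the 60 points limit. (j) would limit (i) — the space is let for business use — but (k) sets (j) aside: (k) operates against (j): the baseline figure is 878, under the 912 limit. (l) would limit (k) — the property is publicly advertised — but (m) sets (l) aside: (m) operates — a current Tier 6 Notice is held. (b) is therefore removed.
Exception (c) does not apply: total rental receipts for the year are $5,200, not under $5,160.
Exception (d) requires that no written lease is in place; but a written lease is in place, so (d) is unavailable.
No exception displaces § 35.7.

Yes — Priya must file Form RP-7.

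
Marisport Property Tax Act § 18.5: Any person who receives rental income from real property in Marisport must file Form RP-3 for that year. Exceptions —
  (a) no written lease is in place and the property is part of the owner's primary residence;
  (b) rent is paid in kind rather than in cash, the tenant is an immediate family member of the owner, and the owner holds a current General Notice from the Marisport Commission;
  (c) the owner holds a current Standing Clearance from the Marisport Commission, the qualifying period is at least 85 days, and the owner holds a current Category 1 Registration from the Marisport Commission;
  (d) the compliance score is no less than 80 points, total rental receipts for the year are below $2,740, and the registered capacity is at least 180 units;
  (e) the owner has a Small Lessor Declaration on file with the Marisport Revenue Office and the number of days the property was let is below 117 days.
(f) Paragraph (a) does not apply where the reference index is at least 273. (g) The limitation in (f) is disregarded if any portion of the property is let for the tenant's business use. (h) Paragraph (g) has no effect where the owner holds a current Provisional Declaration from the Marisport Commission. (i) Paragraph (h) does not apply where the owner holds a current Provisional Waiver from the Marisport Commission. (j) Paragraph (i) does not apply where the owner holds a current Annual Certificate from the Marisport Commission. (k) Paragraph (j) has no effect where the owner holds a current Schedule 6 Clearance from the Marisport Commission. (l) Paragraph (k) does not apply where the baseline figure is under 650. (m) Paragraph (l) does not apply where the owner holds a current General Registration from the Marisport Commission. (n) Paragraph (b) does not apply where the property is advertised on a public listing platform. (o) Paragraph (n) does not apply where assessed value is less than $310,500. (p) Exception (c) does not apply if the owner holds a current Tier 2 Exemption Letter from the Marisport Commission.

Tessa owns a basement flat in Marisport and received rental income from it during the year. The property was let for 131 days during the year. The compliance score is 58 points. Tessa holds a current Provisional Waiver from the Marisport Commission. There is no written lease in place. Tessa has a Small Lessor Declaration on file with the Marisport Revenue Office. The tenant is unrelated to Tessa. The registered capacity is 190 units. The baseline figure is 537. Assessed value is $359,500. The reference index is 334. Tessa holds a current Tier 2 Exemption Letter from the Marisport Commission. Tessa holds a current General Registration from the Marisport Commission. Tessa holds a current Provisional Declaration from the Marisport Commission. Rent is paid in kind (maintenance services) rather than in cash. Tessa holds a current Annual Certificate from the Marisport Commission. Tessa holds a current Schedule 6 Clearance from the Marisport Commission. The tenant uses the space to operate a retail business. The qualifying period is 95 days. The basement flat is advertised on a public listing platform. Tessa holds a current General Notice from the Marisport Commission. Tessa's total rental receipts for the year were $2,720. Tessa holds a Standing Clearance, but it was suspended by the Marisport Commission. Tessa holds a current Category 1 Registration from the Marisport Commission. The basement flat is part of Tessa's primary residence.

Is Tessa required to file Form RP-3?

Exception (a) is satisfied on its face — there is no written lease; the basement flat is part of the primary residence. As to paragraphs (f)–(m): (f) operates (the reference index is 334, meeting the 273 threshold), but is itself disapplied by (g): (g) is engaged — the space is let for business use. (h) would limit (g) — a current Provisional Declaration is held — but (i) sets (h) aside: (i) is engaged — a current Provisional Waiver is held. (j) applies (a current Annual Certificate is held), but is set aside by (k): (k) operates against (j): a current Schedule 6 Clearance is held. (l) would limit (k) — the baseline figure is 537, under the 650 limit — but (m) sets (l) aside: (m) operates against (l): a current General Registration is held. Exception (a) stands.
Exception (b) fails — the tenant is unrelated to the owner.
Exception (c) requires that the owner holds a current Standing Clearance from the Marisport Commission; but the Standing Clearance is not current, so (c) is unavailable.
Exception (d) fails — the compliance score is 58 points, short of 80 points.
Exception (e) requires that the number of days the property was let is below 117 days; but the number of days the property was let is 131 days, not below 117 days, so (e) is unavailable.

No — exception (a) applies; Tessa is not required to file Form RP-3.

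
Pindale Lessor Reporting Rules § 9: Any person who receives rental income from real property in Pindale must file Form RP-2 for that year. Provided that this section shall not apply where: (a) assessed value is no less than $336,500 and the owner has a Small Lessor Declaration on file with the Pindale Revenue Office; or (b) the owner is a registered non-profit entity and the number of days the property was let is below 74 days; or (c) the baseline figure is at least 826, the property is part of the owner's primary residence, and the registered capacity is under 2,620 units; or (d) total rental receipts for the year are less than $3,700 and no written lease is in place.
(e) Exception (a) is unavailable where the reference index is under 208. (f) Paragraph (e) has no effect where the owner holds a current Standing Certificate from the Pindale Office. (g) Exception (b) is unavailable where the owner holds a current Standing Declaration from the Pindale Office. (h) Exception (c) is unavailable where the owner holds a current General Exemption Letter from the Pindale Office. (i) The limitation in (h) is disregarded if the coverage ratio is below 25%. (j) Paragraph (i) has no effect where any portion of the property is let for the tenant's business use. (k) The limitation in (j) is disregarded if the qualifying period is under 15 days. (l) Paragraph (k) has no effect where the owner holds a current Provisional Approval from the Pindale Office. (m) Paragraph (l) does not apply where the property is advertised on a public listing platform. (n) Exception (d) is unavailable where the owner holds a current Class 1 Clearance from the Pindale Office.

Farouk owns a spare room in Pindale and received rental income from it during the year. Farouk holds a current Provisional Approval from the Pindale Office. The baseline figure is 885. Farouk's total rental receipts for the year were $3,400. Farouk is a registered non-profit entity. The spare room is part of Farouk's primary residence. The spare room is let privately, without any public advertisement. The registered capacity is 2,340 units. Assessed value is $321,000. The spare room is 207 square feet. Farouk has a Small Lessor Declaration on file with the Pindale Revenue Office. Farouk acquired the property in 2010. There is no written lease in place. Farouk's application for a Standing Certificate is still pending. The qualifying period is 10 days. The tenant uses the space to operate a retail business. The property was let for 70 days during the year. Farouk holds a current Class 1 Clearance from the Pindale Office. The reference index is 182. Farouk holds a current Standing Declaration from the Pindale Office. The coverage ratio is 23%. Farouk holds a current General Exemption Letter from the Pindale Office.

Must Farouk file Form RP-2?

Exception (a) fails — assessed value is $321,000, short of $336,500.
All of (b)'s requirements are met (Farouk is a registered non-profit; the number of days the property was let is 70 days, below the 74 days limit). But: (g) operates against (b): a current Standing Declaration is held. (b) is therefore removed.
Exception (c) is satisfied on its face — the baseline figure is 885, meeting the 826 threshold; the spare room is part of the primary residence; the registered capacity is 2,340 units, under the 2,620 units limit. However, paragraphs (h)–(m) must be considered: (h) operates against (c): a current General Exemption Letter is held. (i) would limit (h) — the coverage ratio is 23%, below the 25% limit — but (j) sets (i) aside: (j) operates against (i): the space is let for business use. (k) is triggered (the qualifying period is 10 days, under the 15 days limit), but is overridden by (l): (l) operates against (k): a current Provisional Approval is held. (m), which would lift (l), is not triggered — the property is let privately without advertisement. Exception (c) does not apply.
Exception (d): total rental receipts for the year are $3,400, less than the $3,700 limit; there is no written lease — every condition holds. But applying paragraph (n): (n) applies — a current Class 1 Clearance is held. (d) is therefore removed.
None of the exceptions is available; § 9 applies in full.

Yes — Farouk must file Form RP-2.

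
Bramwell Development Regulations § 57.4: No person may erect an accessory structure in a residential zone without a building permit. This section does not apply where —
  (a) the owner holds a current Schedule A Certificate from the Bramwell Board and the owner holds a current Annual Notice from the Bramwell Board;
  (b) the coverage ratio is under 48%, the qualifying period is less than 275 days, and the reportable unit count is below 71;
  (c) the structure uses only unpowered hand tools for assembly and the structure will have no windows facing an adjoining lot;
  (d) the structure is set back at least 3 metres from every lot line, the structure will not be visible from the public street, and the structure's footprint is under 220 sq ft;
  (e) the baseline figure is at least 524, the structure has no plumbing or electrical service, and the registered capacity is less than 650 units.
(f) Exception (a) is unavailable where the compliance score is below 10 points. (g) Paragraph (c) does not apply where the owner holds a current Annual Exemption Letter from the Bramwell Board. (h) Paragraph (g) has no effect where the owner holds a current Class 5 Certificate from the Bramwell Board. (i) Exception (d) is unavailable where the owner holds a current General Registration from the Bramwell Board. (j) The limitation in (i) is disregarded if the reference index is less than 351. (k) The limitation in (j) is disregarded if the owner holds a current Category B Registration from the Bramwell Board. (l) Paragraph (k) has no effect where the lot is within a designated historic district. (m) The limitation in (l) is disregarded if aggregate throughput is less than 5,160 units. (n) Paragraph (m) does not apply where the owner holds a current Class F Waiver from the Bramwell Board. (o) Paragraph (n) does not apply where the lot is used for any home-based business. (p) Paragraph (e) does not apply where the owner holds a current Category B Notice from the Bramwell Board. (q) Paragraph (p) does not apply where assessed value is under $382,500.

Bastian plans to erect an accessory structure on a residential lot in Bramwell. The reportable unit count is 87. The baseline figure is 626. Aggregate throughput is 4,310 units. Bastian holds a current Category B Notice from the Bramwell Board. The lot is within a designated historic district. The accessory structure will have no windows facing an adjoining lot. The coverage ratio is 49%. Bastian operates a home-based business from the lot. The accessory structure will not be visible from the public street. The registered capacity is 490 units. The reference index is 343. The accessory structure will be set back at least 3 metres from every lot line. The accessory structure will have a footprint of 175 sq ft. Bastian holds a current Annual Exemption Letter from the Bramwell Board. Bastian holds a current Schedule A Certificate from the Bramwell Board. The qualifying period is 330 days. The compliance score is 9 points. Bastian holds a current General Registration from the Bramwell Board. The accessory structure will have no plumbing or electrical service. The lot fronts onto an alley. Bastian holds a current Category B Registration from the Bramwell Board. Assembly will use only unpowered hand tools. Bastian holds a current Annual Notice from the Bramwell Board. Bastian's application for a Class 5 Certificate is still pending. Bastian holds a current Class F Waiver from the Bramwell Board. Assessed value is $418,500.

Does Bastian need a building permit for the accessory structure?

All of (a)'s requirements are met (a current Schedule A Certificate is held; a current Annual Notice is held). But applying paragraph (f): (f) is engaged — the compliance score is 9 points, below the 10 points limit. Exception (a) does not apply.
Exception (b) requires that the coverage ratio is under 48%; but the coverage ratio is 49%, not under 48%, so (b) is unavailable.
All of (c)'s requirements are met (assembly uses only hand tools; no windows face an adjoining lot). But: (g) operates against (c): a current Annual Exemption Letter is held. (h) is not engaged (there is no Class 5 Certificate in force), so (g) stands. So (c) is unavailable.
Exception (d) is satisfied on its face — the setback is at least 3 m on every side; the structure will not be visible from the street; the structure's footprint is 175 sq ft, under the 220 sq ft limit. But: (i) applies — a current General Registration is held. (j) operates (the reference index is 343, less than the 351 limit), but is set aside by (k): (k) operates — a current Category B Registration is held. (l) applies (the lot is in a historic district), but yields to (m): (m) is engaged — aggregate throughput is 4,310 units, less than the 5,160 units limit. (n) would limit (m) — a current Class F Waiver is held — but (o) sets (n) aside: (o) operates against (n): a home-based business operates on the lot. So (d) is unavailable.
All of (e)'s requirements are met (the baseline figure is 626, meeting the 524 threshold; there is no plumbing or electrical service; the registered capacity is 490 units, less than the 650 units limit). But: (p) is triggered — a current Category B Notice is held. (q) does not operate here (assessed value is $418,500, not under $382,500), so (p) stands. So (e) is unavailable.
Every exception is unavailable, so the rule governs.

Yes — Bastian must obtain a building permit.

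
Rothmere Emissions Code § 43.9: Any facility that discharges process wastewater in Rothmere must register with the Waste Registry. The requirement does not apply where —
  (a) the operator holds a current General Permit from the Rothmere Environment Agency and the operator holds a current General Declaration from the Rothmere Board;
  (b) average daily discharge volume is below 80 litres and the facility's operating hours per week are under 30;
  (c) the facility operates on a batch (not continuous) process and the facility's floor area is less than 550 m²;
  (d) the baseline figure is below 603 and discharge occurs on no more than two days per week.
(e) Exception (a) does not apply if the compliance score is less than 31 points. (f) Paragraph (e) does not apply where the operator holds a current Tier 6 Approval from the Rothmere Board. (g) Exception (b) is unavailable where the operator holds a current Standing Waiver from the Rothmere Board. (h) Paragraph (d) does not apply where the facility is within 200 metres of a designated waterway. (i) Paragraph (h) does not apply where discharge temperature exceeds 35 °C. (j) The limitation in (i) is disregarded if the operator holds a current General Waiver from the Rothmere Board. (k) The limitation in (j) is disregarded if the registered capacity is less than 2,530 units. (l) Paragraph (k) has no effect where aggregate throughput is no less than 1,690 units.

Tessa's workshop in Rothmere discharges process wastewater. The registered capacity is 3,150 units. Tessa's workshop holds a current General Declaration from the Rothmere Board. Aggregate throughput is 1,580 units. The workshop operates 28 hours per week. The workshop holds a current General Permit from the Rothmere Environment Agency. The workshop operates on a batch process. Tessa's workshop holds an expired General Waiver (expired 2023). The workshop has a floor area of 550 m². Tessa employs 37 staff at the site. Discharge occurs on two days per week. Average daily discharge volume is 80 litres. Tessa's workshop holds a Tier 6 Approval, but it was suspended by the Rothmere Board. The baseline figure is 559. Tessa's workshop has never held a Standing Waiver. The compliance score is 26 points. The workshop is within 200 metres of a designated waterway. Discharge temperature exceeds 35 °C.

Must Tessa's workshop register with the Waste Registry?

Exception (a): a current General Permit is held; a current General Declaration is held — every condition holds. But applying paragraphs (e)–(f): (e) operates against (a): the compliance score is 26 points, less than the 31 points limit. (f), which would lift (e), is not engaged — no current Tier 6 Approval is held. (a) is therefore removed.
Exception (b) requires that average daily discharge volume is below 80 litres; but average daily discharge volume is 80 litres, not below 80 litres, so (b) is unavailable.
Exception (c) requires that the facility's floor area is less than 550 m²; but the facility's floor area is 550 m², not less than 550 m², so (c) is unavailable.
Exception (d)'s conditions are all satisfied: the baseline figure is 559, below the 603 limit; discharge occurs on no more than two days per week. Applying paragraphs (h)–(l): (h) is engaged (the workshop is within 200 m of a designated waterway), but is itself disapplied by (i): (i) operates against (h): discharge temperature exceeds 35 °C. (j), which would lift (i), does not operate here — there is no General Waiver in force. (d) remains available.

No — exception (d) applies; Tessa's workshop is not required to register with the Waste Registry.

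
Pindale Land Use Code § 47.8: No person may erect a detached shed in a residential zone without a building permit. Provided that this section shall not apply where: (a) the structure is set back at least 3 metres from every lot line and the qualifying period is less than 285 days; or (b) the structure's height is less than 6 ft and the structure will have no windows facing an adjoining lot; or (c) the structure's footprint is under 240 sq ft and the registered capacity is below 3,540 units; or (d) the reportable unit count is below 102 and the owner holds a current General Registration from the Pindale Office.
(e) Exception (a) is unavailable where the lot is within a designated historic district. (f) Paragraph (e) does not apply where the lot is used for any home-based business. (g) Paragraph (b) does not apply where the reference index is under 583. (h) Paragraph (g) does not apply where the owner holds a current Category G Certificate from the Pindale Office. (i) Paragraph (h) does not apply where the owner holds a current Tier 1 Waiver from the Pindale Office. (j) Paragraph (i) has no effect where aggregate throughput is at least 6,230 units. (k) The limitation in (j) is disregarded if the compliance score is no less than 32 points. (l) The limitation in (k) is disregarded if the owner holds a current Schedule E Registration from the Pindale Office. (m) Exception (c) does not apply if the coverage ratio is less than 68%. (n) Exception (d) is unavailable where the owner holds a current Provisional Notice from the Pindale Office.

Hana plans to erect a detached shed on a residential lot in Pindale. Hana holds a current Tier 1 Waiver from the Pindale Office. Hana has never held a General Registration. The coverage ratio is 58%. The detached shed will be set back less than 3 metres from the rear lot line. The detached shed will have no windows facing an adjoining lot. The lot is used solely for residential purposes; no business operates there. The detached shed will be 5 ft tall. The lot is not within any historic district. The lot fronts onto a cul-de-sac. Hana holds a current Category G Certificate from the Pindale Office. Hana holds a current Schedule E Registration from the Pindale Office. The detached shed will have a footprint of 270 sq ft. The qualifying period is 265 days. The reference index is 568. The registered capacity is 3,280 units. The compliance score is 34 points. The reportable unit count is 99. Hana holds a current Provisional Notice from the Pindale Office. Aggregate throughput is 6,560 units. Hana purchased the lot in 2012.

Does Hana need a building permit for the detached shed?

Exception (a) fails — the rear setback is under 3 m.
All of (b)'s requirements are met (the structure's height is 5 ft, less than the 6 ft limit; no windows face an adjoining lot). Applying paragraphs (g)–(l): (g) would limit (b) — the reference index is 568, under the 583 limit — but (h) sets (g) aside: (h) operates against (g): a current Category G Certificate is held. (i) applies (a current Tier 1 Waiver is held), but is overridden by (j): (j) operates against (i): aggregate throughput is 6,560 units, meeting the 6,230 units threshold. (k) would limit (j) — the compliance score is 34 points, meeting the 32 points threshold — but (l) sets (k) aside: (l) operates against (k): a current Schedule E Registration is held. Exception (b) stands.
Exception (c) requires that the structure's footprint is under 240 sq ft; but the structure's footprint is 270 sq ft, not under 240 sq ft, so (c) is unavailable.
Exception (d) fails — no current General Registration is held.

No — exception (b) applies; Hana does not need a building permit.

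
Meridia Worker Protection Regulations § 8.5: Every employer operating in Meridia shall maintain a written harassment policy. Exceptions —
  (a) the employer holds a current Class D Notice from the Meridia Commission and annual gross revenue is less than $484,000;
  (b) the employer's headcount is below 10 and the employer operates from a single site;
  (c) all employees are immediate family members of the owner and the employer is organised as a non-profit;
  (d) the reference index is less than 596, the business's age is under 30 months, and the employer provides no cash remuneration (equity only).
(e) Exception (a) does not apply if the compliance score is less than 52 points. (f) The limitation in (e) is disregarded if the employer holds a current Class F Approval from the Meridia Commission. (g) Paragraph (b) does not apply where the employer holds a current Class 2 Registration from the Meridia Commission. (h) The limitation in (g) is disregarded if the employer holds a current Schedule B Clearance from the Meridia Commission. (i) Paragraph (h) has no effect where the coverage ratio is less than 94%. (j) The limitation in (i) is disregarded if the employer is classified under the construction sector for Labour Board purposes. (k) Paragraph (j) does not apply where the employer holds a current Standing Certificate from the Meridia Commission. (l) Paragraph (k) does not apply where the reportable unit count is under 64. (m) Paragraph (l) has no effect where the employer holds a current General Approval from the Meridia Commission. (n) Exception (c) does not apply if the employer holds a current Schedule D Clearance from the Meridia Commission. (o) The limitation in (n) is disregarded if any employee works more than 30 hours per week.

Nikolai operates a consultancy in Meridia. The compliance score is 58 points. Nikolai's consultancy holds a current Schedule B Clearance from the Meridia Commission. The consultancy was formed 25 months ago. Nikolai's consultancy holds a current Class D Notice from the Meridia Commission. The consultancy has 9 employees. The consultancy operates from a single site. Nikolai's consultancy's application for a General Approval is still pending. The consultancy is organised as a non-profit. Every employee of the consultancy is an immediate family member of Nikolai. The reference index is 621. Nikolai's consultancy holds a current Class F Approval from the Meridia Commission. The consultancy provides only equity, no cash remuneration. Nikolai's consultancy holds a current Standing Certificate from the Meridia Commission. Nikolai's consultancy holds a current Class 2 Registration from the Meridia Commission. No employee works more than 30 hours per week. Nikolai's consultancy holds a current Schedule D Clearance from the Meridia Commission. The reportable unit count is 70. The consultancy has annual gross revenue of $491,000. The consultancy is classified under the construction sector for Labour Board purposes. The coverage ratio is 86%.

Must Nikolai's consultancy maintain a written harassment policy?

Exception (a) fails — annual gross revenue is $491,000, not less than $484,000.
Exception (b): the employer's headcount is 9, below the 10 limit; the employer operates from a single site — every condition holds. Turning to paragraphs (g)–(m): (g) operates against (b): a current Class 2 Registration is held. (h) is triggered (a current Schedule B Clearance is held), but yields to (i): (i) operates — the coverage ratio is 86%, less than the 94% limit. (j) is engaged (the consultancy is classified under the construction sector), but is set aside by (k): (k) applies — a current Standing Certificate is held. (l) is not triggered (the reportable unit count is 70, not under 64), so (k) stands. So (b) is unavailable.
Exception (c) is satisfied on its face — every employee is an immediate family member; the employer is a non-profit. However, paragraphs (n)–(o) must be considered: (n) applies — a current Schedule D Clearance is held. (o) does not operate here (no employee exceeds 30 hours/week), so (n) stands. Exception (c) does not apply.
Exception (d) does not apply: the reference index is 621, not less than 596.
None of the exceptions is available; § 8.5 applies in full.

Yes — Nikolai's consultancy must maintain a written harassment policy.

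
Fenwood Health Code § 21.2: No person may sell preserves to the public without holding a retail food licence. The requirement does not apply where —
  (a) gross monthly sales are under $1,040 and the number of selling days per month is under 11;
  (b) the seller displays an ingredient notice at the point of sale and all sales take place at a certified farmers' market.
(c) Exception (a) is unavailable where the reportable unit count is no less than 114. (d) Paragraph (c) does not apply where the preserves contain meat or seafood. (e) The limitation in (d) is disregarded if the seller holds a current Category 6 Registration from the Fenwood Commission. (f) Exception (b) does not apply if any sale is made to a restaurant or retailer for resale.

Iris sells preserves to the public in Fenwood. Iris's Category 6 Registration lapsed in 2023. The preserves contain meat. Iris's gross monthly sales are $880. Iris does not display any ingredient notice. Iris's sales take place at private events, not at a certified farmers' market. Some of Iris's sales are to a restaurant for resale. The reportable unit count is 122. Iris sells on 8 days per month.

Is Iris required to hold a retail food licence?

No — exception (a) applies; Iris is not required to hold a retail food licence.

Exception (a): gross monthly sales are $880, under the $1,040 limit; the number of selling days per month is 8, under the 11 limit — every condition holds. As to paragraphs (c)–(e): (c) is engaged (the reportable unit count is 122, meeting the 114 threshold), but is itself disapplied by (d): (d) operates against (c): the preserves contain meat. (e), which would lift (d), is inapplicable — no current Category 6 Registration is held. Exception (a) stands.
Exception (b) does not apply: no ingredient notice is displayed.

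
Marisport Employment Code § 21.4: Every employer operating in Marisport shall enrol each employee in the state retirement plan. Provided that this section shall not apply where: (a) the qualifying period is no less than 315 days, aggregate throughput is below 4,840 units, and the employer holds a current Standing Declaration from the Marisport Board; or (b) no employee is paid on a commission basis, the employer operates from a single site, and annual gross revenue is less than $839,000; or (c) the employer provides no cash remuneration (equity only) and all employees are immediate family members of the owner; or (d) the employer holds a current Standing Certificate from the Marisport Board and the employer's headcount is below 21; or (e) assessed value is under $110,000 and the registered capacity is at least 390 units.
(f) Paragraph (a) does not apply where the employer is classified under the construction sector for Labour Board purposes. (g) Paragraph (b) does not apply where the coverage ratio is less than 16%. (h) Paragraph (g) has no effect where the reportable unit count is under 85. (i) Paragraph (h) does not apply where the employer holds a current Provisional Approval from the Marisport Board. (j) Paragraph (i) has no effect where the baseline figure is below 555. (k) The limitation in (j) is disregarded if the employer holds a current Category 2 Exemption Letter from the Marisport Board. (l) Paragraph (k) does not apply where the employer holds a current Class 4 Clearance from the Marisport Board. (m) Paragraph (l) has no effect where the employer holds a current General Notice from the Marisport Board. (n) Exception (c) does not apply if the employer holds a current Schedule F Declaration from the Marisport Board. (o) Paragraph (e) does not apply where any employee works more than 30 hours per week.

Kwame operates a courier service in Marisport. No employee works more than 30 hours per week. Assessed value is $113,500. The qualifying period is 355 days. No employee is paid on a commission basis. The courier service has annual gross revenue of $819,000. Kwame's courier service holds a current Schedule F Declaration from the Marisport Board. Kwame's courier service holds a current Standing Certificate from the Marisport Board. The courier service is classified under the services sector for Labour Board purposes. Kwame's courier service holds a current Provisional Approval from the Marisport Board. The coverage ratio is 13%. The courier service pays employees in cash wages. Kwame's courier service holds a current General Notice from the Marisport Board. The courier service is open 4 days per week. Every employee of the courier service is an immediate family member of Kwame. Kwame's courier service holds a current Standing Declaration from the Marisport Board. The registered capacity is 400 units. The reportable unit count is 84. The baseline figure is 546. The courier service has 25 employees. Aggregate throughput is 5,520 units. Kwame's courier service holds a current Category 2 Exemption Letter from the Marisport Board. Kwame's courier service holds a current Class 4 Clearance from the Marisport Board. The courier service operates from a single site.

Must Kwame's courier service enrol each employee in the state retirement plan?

Exception (a) fails — aggregate throughput is 5,520 units, not below 4,840 units.
All of (b)'s requirements are met (no employee is paid on commission; the employer operates from a single site; annual gross revenue is $819,000, less than the $839,000 limit). But applying paragraphs (g)–(m): (g) operates — the coverage ratio is 13%, less than the 16% limit. (h) operates (the reportable unit count is 84, under the 85 limit), but yields to (i): (i) operates against (h): a current Provisional Approval is held. (j) operates (the baseline figure is 546, below the 555 limit), but is overridden by (k): (k) operates against (j): a current Category 2 Exemption Letter is held. (l) operates (a current Class 4 Clearance is held), but yields to (m): (m) operates against (l): a current General Notice is held. Exception (b) does not apply.
Exception (c) fails — employees are paid cash wages.
Exception (d) requires that the employer's headcount is below 21; but the employer's headcount is 25, not below 21, so (d) is unavailable.
Exception (e) requires that assessed value is under $110,000; but assessed value is $113,500, not under $110,000, so (e) is unavailable.
No exception displaces § 21.4.

Yes — Kwame's courier service must enrol each employee in the state retirement plan.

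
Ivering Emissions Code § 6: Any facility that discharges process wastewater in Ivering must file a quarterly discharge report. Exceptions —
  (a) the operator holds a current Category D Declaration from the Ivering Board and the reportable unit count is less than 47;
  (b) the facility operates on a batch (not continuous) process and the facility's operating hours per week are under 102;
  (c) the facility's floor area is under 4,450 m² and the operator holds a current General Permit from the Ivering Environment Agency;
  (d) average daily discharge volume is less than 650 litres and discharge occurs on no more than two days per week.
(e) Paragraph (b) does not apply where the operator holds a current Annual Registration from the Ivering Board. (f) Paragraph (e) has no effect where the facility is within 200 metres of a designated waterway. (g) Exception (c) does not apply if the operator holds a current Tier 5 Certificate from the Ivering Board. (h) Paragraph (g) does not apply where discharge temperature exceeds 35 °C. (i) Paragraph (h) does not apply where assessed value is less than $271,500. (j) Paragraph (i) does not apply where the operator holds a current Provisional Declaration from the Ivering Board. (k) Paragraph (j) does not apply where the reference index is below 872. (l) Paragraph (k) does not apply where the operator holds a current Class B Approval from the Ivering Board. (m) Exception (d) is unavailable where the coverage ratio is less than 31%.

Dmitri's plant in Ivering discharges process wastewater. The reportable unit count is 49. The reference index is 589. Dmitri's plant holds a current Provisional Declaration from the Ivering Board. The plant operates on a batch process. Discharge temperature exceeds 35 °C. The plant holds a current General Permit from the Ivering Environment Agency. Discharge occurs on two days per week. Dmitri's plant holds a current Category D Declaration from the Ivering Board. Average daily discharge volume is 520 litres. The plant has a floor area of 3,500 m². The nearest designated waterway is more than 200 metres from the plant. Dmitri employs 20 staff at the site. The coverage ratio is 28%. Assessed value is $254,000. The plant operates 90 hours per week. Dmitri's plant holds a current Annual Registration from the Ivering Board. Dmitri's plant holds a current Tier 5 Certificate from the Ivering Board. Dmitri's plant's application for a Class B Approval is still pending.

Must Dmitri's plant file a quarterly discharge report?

Yes — Dmitri's plant must file a quarterly discharge report.

Exception (a) fails — the reportable unit count is 49, not less than 47.
All of (b)'s requirements are met (the facility operates on a batch process; the facility's operating hours per week are 90, under the 102 limit). Turning to paragraphs (e)–(f): (e) operates against (b): a current Annual Registration is held. (f) is inapplicable (the plant is more than 200 m from any designated waterway), so (e) stands. Exception (b) does not apply.
Exception (c): the facility's floor area is 3,500 m², under the 4,450 m² limit; a current General Permit is held — every condition holds. Turning to paragraphs (g)–(l): (g) operates against (c): a current Tier 5 Certificate is held. (h) would limit (g) — discharge temperature exceeds 35 °C — but (i) sets (h) aside: (i) operates against (h): assessed value is $254,000, less than the $271,500 limit. (j) would limit (i) — a current Provisional Declaration is held — but (k) sets (j) aside: (k) operates against (j): the reference index is 589, below the 872 limit. (l), which would lift (k), does not operate here — no current Class B Approval is held. Exception (c) does not apply.
Exception (d)'s conditions are all satisfied: average daily discharge volume is 520 litres, less than the 650 litres limit; discharge occurs on no more than two days per week. But applying paragraph (m): (m) operates against (d): the coverage ratio is 28%, less than the 31% limit. So (d) is unavailable.
No exception is made out. Dmitri's plant falls within the general rule.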